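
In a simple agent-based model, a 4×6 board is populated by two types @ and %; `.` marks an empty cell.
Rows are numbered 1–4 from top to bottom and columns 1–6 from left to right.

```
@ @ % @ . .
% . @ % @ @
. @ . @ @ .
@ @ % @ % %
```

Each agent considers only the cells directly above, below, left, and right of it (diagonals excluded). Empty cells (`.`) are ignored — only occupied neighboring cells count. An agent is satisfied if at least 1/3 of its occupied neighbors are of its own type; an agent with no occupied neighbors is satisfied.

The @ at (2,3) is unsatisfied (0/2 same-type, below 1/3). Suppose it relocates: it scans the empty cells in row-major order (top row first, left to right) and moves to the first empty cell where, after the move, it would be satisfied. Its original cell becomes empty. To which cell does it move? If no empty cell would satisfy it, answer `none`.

(1,5)

Vacating (2,3). Empty cells in order:
  (1,5): 2/2 same-type → satisfied — stop here.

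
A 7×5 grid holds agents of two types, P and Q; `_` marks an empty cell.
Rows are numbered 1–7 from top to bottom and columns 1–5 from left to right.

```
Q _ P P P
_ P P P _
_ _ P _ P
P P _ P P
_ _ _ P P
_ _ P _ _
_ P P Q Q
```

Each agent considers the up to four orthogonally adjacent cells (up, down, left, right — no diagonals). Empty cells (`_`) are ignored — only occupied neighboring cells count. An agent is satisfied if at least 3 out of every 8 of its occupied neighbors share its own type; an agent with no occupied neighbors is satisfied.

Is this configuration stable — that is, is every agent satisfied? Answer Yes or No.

Yes

(1,1)Q 0/0 satisfied
(1,3)P 2/2 satisfied
(1,4)P 3/3 satisfied
(1,5)P 1/1 satisfied
(2,2)P 1/1 satisfied
(2,3)P 4/4 satisfied
(2,4)P 2/2 satisfied
(3,3)P 1/1 satisfied
(3,5)P 1/1 satisfied
(4,1)P 1/1 satisfied
(4,2)P 1/1 satisfied
(4,4)P 2/2 satisfied
(4,5)P 3/3 satisfied
(5,4)P 2/2 satisfied
(5,5)P 2/2 satisfied
(6,3)P 1/1 satisfied
(7,2)P 1/1 satisfied
(7,3)P 2/3 satisfied
(7,4)Q 1/2 satisfied
(7,5)Q 1/1 satisfied
All meet the threshold, so the configuration is stable.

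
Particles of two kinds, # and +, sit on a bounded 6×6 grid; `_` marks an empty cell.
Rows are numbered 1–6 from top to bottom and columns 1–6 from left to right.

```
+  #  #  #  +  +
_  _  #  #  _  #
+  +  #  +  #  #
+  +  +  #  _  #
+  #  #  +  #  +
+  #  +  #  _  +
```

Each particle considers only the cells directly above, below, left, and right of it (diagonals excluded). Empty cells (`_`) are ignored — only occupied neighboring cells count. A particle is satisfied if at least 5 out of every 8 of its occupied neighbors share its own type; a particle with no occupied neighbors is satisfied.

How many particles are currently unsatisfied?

20

(1,1)+ 0/1 not
(1,2)# 1/2 not
(1,3)# 3/3 satisfied
(1,4)# 2/3 satisfied
(1,5)+ 1/2 not
(1,6)+ 1/2 not
(2,3)# 3/3 satisfied
(2,4)# 2/3 satisfied
(2,6)# 1/2 not
(3,1)+ 2/2 satisfied
(3,2)+ 2/3 satisfied
(3,3)# 1/4 not
(3,4)+ 0/4 not
(3,5)# 1/2 not
(3,6)# 3/3 satisfied
(4,1)+ 3/3 satisfied
(4,2)+ 3/4 satisfied
(4,3)+ 1/4 not
(4,4)# 0/3 not
(4,6)# 1/2 not
(5,1)+ 2/3 satisfied
(5,2)# 2/4 not
(5,3)# 1/4 not
(5,4)+ 0/4 not
(5,5)# 0/2 not
(5,6)+ 1/3 not
(6,1)+ 1/2 not
(6,2)# 1/3 not
(6,3)+ 0/3 not
(6,4)# 0/2 not
(6,6)+ 1/1 satisfied
Unsatisfied: (1,1), (1,2), (1,5), (1,6), (2,6), (3,3), (3,4), (3,5), (4,3), (4,4), (4,6), (5,2), (5,3), (5,4), (5,5), (5,6), (6,1), (6,2), (6,3), (6,4) — 20 in total.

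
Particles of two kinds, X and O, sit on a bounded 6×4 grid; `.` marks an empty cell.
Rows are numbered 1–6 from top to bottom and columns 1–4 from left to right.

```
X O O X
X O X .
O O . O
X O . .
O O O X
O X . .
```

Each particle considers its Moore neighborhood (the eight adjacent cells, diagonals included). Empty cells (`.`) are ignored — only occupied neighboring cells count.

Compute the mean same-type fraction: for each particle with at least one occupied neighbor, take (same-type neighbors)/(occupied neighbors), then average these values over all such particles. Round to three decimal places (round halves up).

0.391

Row 1: (1,1)X 1/3 · (1,2)O 2/5 · (1,3)O 2/4 · (1,4)X 1/2
Row 2: (2,1)X 1/5 · (2,2)O 4/7 · (2,3)X 1/6
Row 3: (3,1)O 3/5 · (3,2)O 3/6 · (3,4)O 0/1
Row 4: (4,1)X 0/5 · (4,2)O 5/6
Row 5: (5,1)O 3/5 · (5,2)O 4/6 · (5,3)O 2/4 · (5,4)X 0/1
Row 6: (6,1)O 2/3 · (6,2)X 0/4
Sum over 18 particles: 1/3 + 2/5 + 2/4 + 1/2 + 1/5 + 4/7 + 1/6 + 3/5 + 3/6 + 0/1 + 0/5 + 5/6 + 3/5 + 4/6 + 2/4 + 0/1 + 2/3 + 0/4 = 739/105; mean = 739/105 ÷ 18 = 739/1890 = 0.391005… → 0.391.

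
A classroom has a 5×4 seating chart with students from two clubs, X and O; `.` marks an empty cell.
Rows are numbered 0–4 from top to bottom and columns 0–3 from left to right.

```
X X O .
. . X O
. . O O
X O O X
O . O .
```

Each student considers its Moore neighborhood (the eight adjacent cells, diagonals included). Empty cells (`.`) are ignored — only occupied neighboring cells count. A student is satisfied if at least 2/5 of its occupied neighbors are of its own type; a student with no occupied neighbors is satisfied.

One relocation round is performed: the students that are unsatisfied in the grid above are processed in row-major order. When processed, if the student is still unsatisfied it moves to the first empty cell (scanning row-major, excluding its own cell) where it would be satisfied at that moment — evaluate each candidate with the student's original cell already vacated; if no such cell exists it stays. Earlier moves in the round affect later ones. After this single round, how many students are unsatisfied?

0

Initially unsatisfied (in order): (0,2), (1,2), (3,0), (3,3).
  (0,2) → (0,3).
  (1,2) → (1,0).
  (3,0) → (1,1).
  (3,3) → (0,2).
Resulting grid:
X X X O
X X . O
. . O O
. O O .
O . O .
All satisfied now.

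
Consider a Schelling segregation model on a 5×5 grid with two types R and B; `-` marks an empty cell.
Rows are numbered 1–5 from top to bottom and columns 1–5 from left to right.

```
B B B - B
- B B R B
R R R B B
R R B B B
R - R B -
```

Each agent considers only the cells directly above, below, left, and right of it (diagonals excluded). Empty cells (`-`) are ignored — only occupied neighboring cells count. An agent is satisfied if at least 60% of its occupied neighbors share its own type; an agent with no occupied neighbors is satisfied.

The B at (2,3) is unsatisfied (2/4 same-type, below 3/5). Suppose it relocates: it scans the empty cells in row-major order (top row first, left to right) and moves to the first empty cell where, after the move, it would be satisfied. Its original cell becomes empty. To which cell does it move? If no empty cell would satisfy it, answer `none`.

(1,4)

Vacating (2,3). Empty cells in order:
  (1,4): 2/3 same-type → satisfied — stop here.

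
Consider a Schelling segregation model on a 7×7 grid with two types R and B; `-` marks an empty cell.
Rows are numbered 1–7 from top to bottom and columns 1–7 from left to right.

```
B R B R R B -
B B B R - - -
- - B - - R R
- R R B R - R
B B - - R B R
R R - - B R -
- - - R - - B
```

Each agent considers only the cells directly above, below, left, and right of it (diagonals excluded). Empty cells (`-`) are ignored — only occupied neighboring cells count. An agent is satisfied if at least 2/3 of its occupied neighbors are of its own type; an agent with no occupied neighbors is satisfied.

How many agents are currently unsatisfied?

(1,1)B 1/2 unhappy
(1,2)R 0/3 unhappy
(1,3)B 1/3 unhappy
(1,4)R 2/3 ok
(1,5)R 1/2 unhappy
(1,6)B 0/1 unhappy
(2,1)B 2/2 ok
(2,2)B 2/3 ok
(2,3)B 3/4 ok
(2,4)R 1/2 unhappy
(3,3)B 1/2 unhappy
(3,6)R 1/1 ok
(3,7)R 2/2 ok
(4,2)R 1/2 unhappy
(4,3)R 1/3 unhappy
(4,4)B 0/2 unhappy
(4,5)R 1/2 unhappy
(4,7)R 2/2 ok
(5,1)B 1/2 unhappy
(5,2)B 1/3 unhappy
(5,5)R 1/3 unhappy
(5,6)B 0/3 unhappy
(5,7)R 1/2 unhappy
(6,1)R 1/2 unhappy
(6,2)R 1/2 unhappy
(6,5)B 0/2 unhappy
(6,6)R 0/2 unhappy
(7,4)R 0/0 ok
(7,7)B 0/0 ok
Unsatisfied: (1,1), (1,2), (1,3), (1,5), (1,6), (2,4), (3,3), (4,2), (4,3), (4,4), (4,5), (5,1), (5,2), (5,5), (5,6), (5,7), (6,1), (6,2), (6,5), (6,6) — 20 in total.

20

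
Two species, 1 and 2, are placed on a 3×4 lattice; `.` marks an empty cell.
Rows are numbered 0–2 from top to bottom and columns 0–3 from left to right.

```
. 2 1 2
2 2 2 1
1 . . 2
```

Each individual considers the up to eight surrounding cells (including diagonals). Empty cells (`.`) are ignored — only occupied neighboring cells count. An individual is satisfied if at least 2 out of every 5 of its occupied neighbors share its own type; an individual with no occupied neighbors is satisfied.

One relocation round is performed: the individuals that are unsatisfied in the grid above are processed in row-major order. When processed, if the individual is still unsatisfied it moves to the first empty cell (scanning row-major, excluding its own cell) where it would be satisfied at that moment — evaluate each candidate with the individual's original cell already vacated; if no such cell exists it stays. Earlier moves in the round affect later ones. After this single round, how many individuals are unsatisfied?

0

Initially unsatisfied (in order): (0,2), (0,3), (1,3), (2,0).
  (0,2): no empty cell satisfies it; stays.
  (0,3) → (0,0).
  (1,3) → (0,3).
  (2,0) → (1,3).
Resulting grid:
2 2 1 1
2 2 2 1
. . . 2
All satisfied now.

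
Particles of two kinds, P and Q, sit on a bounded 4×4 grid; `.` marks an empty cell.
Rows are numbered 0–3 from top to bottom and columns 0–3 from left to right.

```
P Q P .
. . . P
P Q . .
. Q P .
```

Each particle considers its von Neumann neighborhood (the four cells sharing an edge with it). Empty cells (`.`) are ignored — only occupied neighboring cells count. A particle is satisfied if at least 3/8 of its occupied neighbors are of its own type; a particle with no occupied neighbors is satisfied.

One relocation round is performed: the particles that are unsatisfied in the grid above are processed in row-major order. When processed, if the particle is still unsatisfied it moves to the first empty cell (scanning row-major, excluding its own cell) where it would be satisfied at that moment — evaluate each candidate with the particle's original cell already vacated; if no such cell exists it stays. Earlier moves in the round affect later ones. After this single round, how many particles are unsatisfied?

1

Initially unsatisfied (in order): (0,0), (0,1), (0,2), (2,0), (3,2).
  (0,0) → (0,3).
  (0,1) → (0,0).
  (0,2): now satisfied by earlier moves; stays.
  (2,0) → (0,1).
  (3,2) → (1,1).
Resulting grid:
Q P P P
. P . P
. Q . .
. Q . .
Unsatisfied now: (0,0).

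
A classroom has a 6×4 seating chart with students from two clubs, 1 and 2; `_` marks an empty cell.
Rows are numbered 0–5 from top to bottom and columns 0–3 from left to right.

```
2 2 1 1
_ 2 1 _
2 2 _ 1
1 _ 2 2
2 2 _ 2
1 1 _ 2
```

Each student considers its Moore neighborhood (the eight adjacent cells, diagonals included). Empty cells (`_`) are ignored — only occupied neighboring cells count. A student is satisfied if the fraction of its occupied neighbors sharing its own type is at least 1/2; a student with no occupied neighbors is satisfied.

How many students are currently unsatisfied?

6

(0,0)2 2/2 ok
(0,1)2 2/4 ok
(0,2)1 2/4 ok
(0,3)1 2/2 ok
(1,1)2 4/6 ok
(1,2)1 3/6 ok
(2,0)2 2/3 ok
(2,1)2 3/5 ok
(2,3)1 1/3 unhappy
(3,0)1 0/4 unhappy
(3,2)2 4/5 ok
(3,3)2 2/3 ok
(4,0)2 1/4 unhappy
(4,1)2 2/5 unhappy
(4,3)2 3/3 ok
(5,0)1 1/3 unhappy
(5,1)1 1/3 unhappy
(5,3)2 1/1 ok
Unsatisfied: (2,3), (3,0), (4,0), (4,1), (5,0), (5,1) — 6 in total.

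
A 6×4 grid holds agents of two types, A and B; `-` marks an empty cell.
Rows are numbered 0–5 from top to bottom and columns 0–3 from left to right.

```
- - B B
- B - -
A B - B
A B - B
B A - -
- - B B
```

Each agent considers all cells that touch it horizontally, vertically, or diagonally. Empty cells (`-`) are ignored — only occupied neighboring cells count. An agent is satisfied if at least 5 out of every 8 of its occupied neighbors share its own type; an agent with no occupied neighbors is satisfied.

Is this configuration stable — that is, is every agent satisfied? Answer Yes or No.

No

Row 0: (0,2)B 2/2 satisfied · (0,3)B 1/1 satisfied
Row 1: (1,1)B 2/3 satisfied
Row 2: (2,0)A 1/4 not · (2,1)B 2/4 not · (2,3)B 1/1 satisfied
Row 3: (3,0)A 2/5 not · (3,1)B 2/5 not · (3,3)B 1/1 satisfied
Row 4: (4,0)B 1/3 not · (4,1)A 1/4 not
Row 5: (5,2)B 1/2 not · (5,3)B 1/1 satisfied
For instance (2,0) has only 1/4 same-type neighbors, below 5/8.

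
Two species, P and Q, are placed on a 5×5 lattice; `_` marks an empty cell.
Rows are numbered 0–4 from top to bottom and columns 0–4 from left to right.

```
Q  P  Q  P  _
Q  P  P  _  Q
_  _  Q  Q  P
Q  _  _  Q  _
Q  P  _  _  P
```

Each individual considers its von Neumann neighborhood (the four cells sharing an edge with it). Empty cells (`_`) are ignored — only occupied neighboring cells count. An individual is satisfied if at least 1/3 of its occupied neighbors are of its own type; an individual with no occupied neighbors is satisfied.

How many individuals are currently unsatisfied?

Row 0: (0,0)Q 1/2 ok · (0,1)P 1/3 ok · (0,2)Q 0/3 unhappy · (0,3)P 0/1 unhappy
Row 1: (1,0)Q 1/2 ok · (1,1)P 2/3 ok · (1,2)P 1/3 ok · (1,4)Q 0/1 unhappy
Row 2: (2,2)Q 1/2 ok · (2,3)Q 2/3 ok · (2,4)P 0/2 unhappy
Row 3: (3,0)Q 1/1 ok · (3,3)Q 1/1 ok
Row 4: (4,0)Q 1/2 ok · (4,1)P 0/1 unhappy · (4,4)P 0/0 ok
Unsatisfied: (0,2), (0,3), (1,4), (2,4), (4,1) — 5 in total.

5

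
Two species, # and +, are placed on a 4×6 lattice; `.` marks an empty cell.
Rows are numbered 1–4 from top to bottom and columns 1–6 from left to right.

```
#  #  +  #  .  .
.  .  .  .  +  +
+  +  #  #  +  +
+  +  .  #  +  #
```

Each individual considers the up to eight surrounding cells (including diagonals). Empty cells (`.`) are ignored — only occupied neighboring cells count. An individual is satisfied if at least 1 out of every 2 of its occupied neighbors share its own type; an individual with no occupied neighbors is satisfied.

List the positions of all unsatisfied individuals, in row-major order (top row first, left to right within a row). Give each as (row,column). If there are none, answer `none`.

(1,3), (1,4), (3,4), (4,5), (4,6)

(1,1)# 1/1 satisfied
(1,2)# 1/2 satisfied
(1,3)+ 0/2 not
(1,4)# 0/2 not
(2,5)+ 3/5 satisfied
(2,6)+ 3/3 satisfied
(3,1)+ 3/3 satisfied
(3,2)+ 3/4 satisfied
(3,3)# 2/4 satisfied
(3,4)# 2/5 not
(3,5)+ 4/7 satisfied
(3,6)+ 4/5 satisfied
(4,1)+ 3/3 satisfied
(4,2)+ 3/4 satisfied
(4,4)# 2/4 satisfied
(4,5)+ 2/5 not
(4,6)# 0/3 not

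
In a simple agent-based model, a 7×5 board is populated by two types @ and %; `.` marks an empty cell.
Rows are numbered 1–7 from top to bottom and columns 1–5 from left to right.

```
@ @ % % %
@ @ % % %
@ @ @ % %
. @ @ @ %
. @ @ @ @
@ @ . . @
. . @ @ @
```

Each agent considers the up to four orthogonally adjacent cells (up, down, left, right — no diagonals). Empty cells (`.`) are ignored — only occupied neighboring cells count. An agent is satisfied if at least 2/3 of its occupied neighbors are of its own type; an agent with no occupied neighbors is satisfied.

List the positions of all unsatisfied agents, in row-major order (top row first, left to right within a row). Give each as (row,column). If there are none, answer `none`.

(2,3), (3,3), (3,4), (4,4), (4,5)

Row 1: (1,1)@ 2/2 satisfied · (1,2)@ 2/3 satisfied · (1,3)% 2/3 satisfied · (1,4)% 3/3 satisfied · (1,5)% 2/2 satisfied
Row 2: (2,1)@ 3/3 satisfied · (2,2)@ 3/4 satisfied · (2,3)% 2/4 not · (2,4)% 4/4 satisfied · (2,5)% 3/3 satisfied
Row 3: (3,1)@ 2/2 satisfied · (3,2)@ 4/4 satisfied · (3,3)@ 2/4 not · (3,4)% 2/4 not · (3,5)% 3/3 satisfied
Row 4: (4,2)@ 3/3 satisfied · (4,3)@ 4/4 satisfied · (4,4)@ 2/4 not · (4,5)% 1/3 not
Row 5: (5,2)@ 3/3 satisfied · (5,3)@ 3/3 satisfied · (5,4)@ 3/3 satisfied · (5,5)@ 2/3 satisfied
Row 6: (6,1)@ 1/1 satisfied · (6,2)@ 2/2 satisfied · (6,5)@ 2/2 satisfied
Row 7: (7,3)@ 1/1 satisfied · (7,4)@ 2/2 satisfied · (7,5)@ 2/2 satisfied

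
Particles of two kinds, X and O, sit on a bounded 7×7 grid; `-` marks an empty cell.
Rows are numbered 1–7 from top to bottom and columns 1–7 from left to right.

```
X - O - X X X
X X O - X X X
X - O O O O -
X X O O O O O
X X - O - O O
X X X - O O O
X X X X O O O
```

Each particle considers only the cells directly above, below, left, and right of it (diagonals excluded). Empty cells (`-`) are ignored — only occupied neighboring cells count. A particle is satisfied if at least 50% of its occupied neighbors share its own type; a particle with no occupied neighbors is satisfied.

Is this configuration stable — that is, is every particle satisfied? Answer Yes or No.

Yes

Row 1: (1,1)X 1/1 ok · (1,3)O 1/1 ok · (1,5)X 2/2 ok · (1,6)X 3/3 ok · (1,7)X 2/2 ok
Row 2: (2,1)X 3/3 ok · (2,2)X 1/2 ok · (2,3)O 2/3 ok · (2,5)X 2/3 ok · (2,6)X 3/4 ok · (2,7)X 2/2 ok
Row 3: (3,1)X 2/2 ok · (3,3)O 3/3 ok · (3,4)O 3/3 ok · (3,5)O 3/4 ok · (3,6)O 2/3 ok
Row 4: (4,1)X 3/3 ok · (4,2)X 2/3 ok · (4,3)O 2/3 ok · (4,4)O 4/4 ok · (4,5)O 3/3 ok · (4,6)O 4/4 ok · (4,7)O 2/2 ok
Row 5: (5,1)X 3/3 ok · (5,2)X 3/3 ok · (5,4)O 1/1 ok · (5,6)O 3/3 ok · (5,7)O 3/3 ok
Row 6: (6,1)X 3/3 ok · (6,2)X 4/4 ok · (6,3)X 2/2 ok · (6,5)O 2/2 ok · (6,6)O 4/4 ok · (6,7)O 3/3 ok
Row 7: (7,1)X 2/2 ok · (7,2)X 3/3 ok · (7,3)X 3/3 ok · (7,4)X 1/2 ok · (7,5)O 2/3 ok · (7,6)O 3/3 ok · (7,7)O 2/2 ok
All meet the threshold, so the configuration is stable.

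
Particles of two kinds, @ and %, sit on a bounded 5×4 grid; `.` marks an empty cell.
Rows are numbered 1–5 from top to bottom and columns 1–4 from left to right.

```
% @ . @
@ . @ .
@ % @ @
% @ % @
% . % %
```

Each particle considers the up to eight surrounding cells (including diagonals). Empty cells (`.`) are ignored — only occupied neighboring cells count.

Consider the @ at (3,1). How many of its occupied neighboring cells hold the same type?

Occupied neighbors of (3,1): (2,1)=@, (3,2)=%, (4,1)=%, (4,2)=@.
Same type (@): 2 of 4.

2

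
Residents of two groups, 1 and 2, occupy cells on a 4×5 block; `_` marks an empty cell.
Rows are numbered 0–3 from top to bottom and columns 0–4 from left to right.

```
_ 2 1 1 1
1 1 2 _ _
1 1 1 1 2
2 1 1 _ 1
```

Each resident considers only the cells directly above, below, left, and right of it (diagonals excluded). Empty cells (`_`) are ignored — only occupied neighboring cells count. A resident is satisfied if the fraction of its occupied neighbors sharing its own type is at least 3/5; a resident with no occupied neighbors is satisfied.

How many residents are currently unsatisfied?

Row 0: (0,1)2 0/2 not · (0,2)1 1/3 not · (0,3)1 2/2 satisfied · (0,4)1 1/1 satisfied
Row 1: (1,0)1 2/2 satisfied · (1,1)1 2/4 not · (1,2)2 0/3 not
Row 2: (2,0)1 2/3 satisfied · (2,1)1 4/4 satisfied · (2,2)1 3/4 satisfied · (2,3)1 1/2 not · (2,4)2 0/2 not
Row 3: (3,0)2 0/2 not · (3,1)1 2/3 satisfied · (3,2)1 2/2 satisfied · (3,4)1 0/1 not
Unsatisfied: (0,1), (0,2), (1,1), (1,2), (2,3), (2,4), (3,0), (3,4) — 8 in total.

8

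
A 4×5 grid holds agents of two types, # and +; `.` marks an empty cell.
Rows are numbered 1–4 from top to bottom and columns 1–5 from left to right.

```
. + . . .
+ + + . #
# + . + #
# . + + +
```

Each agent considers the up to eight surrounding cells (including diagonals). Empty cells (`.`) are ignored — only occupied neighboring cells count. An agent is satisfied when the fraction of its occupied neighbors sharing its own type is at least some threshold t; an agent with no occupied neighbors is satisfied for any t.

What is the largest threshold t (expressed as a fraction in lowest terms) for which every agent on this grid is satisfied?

(1,2)+ 3/3
(2,1)+ 3/4
(2,2)+ 4/5
(2,3)+ 4/4
(2,5)# 1/2
(3,1)# 1/4
(3,2)+ 4/6
(3,4)+ 4/6
(3,5)# 1/4
(4,1)# 1/2
(4,3)+ 3/3
(4,4)+ 3/4
(4,5)+ 2/3
The smallest same-type fraction is 1/4 at (3,1), which reduces to 1/4. Any threshold above that leaves this agent unsatisfied.

1/4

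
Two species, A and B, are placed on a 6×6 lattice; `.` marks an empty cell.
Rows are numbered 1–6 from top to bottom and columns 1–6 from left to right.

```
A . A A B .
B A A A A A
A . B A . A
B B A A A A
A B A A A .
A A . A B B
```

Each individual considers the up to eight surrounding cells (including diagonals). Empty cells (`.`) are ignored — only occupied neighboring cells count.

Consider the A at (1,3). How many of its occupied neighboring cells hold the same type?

Occupied neighbors of (1,3): (1,4)=A, (2,2)=A, (2,3)=A, (2,4)=A.
Same type (A): 4 of 4.

4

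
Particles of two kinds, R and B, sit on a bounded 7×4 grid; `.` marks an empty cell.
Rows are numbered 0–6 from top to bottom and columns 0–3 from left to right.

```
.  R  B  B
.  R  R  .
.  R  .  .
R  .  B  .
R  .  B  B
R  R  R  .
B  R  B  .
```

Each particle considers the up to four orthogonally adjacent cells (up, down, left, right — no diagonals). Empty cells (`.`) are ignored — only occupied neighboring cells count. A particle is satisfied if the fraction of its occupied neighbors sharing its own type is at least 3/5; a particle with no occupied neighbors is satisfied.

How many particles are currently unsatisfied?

(0,1)R 1/2 not
(0,2)B 1/3 not
(0,3)B 1/1 satisfied
(1,1)R 3/3 satisfied
(1,2)R 1/2 not
(2,1)R 1/1 satisfied
(3,0)R 1/1 satisfied
(3,2)B 1/1 satisfied
(4,0)R 2/2 satisfied
(4,2)B 2/3 satisfied
(4,3)B 1/1 satisfied
(5,0)R 2/3 satisfied
(5,1)R 3/3 satisfied
(5,2)R 1/3 not
(6,0)B 0/2 not
(6,1)R 1/3 not
(6,2)B 0/2 not
Unsatisfied: (0,1), (0,2), (1,2), (5,2), (6,0), (6,1), (6,2) — 7 in total.

7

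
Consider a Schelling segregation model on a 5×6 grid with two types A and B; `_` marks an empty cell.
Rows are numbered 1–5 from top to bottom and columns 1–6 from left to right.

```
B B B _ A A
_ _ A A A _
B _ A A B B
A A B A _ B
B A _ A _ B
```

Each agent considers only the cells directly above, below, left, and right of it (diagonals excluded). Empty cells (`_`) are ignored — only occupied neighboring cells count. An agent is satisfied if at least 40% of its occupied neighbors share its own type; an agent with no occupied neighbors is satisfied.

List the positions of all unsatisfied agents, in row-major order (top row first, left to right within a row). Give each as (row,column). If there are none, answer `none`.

Row 1: (1,1)B 1/1 ✓ · (1,2)B 2/2 ✓ · (1,3)B 1/2 ✓ · (1,5)A 2/2 ✓ · (1,6)A 1/1 ✓
Row 2: (2,3)A 2/3 ✓ · (2,4)A 3/3 ✓ · (2,5)A 2/3 ✓
Row 3: (3,1)B 0/1 ✗ · (3,3)A 2/3 ✓ · (3,4)A 3/4 ✓ · (3,5)B 1/3 ✗ · (3,6)B 2/2 ✓
Row 4: (4,1)A 1/3 ✗ · (4,2)A 2/3 ✓ · (4,3)B 0/3 ✗ · (4,4)A 2/3 ✓ · (4,6)B 2/2 ✓
Row 5: (5,1)B 0/2 ✗ · (5,2)A 1/2 ✓ · (5,4)A 1/1 ✓ · (5,6)B 1/1 ✓

(3,1), (3,5), (4,1), (4,3), (5,1)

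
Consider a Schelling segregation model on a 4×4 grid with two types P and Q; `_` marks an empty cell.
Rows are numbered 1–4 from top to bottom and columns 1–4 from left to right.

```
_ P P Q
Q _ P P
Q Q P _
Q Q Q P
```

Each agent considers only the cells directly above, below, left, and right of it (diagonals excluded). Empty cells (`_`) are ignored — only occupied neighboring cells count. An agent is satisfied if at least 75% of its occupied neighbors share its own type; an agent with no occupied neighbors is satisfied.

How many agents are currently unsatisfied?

7

Row 1: (1,2)P 1/1 ok · (1,3)P 2/3 unhappy · (1,4)Q 0/2 unhappy
Row 2: (2,1)Q 1/1 ok · (2,3)P 3/3 ok · (2,4)P 1/2 unhappy
Row 3: (3,1)Q 3/3 ok · (3,2)Q 2/3 unhappy · (3,3)P 1/3 unhappy
Row 4: (4,1)Q 2/2 ok · (4,2)Q 3/3 ok · (4,3)Q 1/3 unhappy · (4,4)P 0/1 unhappy
Unsatisfied: (1,3), (1,4), (2,4), (3,2), (3,3), (4,3), (4,4) — 7 in total.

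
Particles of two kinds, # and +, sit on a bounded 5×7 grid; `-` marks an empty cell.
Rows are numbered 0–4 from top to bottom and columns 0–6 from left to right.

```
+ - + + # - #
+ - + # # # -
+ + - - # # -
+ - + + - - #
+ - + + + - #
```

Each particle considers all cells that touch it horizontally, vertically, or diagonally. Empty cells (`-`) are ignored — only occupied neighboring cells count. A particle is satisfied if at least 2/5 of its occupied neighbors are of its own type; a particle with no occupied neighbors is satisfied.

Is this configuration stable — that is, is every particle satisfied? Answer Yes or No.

(0,0)+ 1/1 satisfied
(0,2)+ 2/3 satisfied
(0,3)+ 2/5 satisfied
(0,4)# 3/4 satisfied
(0,6)# 1/1 satisfied
(1,0)+ 3/3 satisfied
(1,2)+ 3/4 satisfied
(1,3)# 3/6 satisfied
(1,4)# 5/6 satisfied
(1,5)# 5/5 satisfied
(2,0)+ 3/3 satisfied
(2,1)+ 5/5 satisfied
(2,4)# 4/5 satisfied
(2,5)# 4/4 satisfied
(3,0)+ 3/3 satisfied
(3,2)+ 4/4 satisfied
(3,3)+ 4/5 satisfied
(3,6)# 2/2 satisfied
(4,0)+ 1/1 satisfied
(4,2)+ 3/3 satisfied
(4,3)+ 4/4 satisfied
(4,4)+ 2/2 satisfied
(4,6)# 1/1 satisfied
All meet the threshold, so the configuration is stable.

Yes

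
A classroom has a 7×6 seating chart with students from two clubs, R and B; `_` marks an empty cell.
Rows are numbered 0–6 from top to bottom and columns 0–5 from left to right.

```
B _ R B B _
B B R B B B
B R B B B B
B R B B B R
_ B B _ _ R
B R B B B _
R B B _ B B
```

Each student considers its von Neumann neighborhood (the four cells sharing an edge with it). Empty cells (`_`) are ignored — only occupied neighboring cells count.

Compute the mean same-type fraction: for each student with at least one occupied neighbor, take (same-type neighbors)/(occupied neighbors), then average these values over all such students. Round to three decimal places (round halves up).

0.671

Row 0: (0,0)B 1/1 · (0,2)R 1/2 · (0,3)B 2/3 · (0,4)B 2/2
Row 1: (1,0)B 3/3 · (1,1)B 1/3 · (1,2)R 1/4 · (1,3)B 3/4 · (1,4)B 4/4 · (1,5)B 2/2
Row 2: (2,0)B 2/3 · (2,1)R 1/4 · (2,2)B 2/4 · (2,3)B 4/4 · (2,4)B 4/4 · (2,5)B 2/3
Row 3: (3,0)B 1/2 · (3,1)R 1/4 · (3,2)B 3/4 · (3,3)B 3/3 · (3,4)B 2/3 · (3,5)R 1/3
Row 4: (4,1)B 1/3 · (4,2)B 3/3 · (4,5)R 1/1
Row 5: (5,0)B 0/2 · (5,1)R 0/4 · (5,2)B 3/4 · (5,3)B 2/2 · (5,4)B 2/2
Row 6: (6,0)R 0/2 · (6,1)B 1/3 · (6,2)B 2/2 · (6,4)B 2/2 · (6,5)B 1/1
Sum over 35 students: 1/1 + 1/2 + 2/3 + 2/2 + 3/3 + 1/3 + 1/4 + 3/4 + 4/4 + 2/2 + 2/3 + 1/4 + 2/4 + 4/4 + 4/4 + 2/3 + 1/2 + 1/4 + 3/4 + 3/3 + 2/3 + 1/3 + 1/3 + 3/3 + 1/1 + 0/2 + 0/4 + 3/4 + 2/2 + 2/2 + 0/2 + 1/3 + 2/2 + 2/2 + 1/1 = 47/2; mean = 47/2 ÷ 35 = 47/70 = 0.671428… → 0.671.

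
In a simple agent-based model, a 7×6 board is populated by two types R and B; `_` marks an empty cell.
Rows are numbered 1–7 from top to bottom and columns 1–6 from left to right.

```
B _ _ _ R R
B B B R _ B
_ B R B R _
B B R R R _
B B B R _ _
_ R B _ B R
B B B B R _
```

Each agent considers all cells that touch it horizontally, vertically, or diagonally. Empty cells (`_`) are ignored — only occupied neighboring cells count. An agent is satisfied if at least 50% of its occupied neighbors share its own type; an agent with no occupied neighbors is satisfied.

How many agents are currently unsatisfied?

8

Row 1: (1,1)B 2/2 ok · (1,5)R 2/3 ok · (1,6)R 1/2 ok
Row 2: (2,1)B 3/3 ok · (2,2)B 4/5 ok · (2,3)B 3/5 ok · (2,4)R 3/5 ok · (2,6)B 0/3 unhappy
Row 3: (3,2)B 5/7 ok · (3,3)R 3/8 unhappy · (3,4)B 1/7 unhappy · (3,5)R 3/5 ok
Row 4: (4,1)B 4/4 ok · (4,2)B 5/7 ok · (4,3)R 3/8 unhappy · (4,4)R 5/7 ok · (4,5)R 3/4 ok
Row 5: (5,1)B 3/4 ok · (5,2)B 5/7 ok · (5,3)B 3/7 unhappy · (5,4)R 3/6 ok
Row 6: (6,2)R 0/7 unhappy · (6,3)B 5/7 ok · (6,5)B 1/4 unhappy · (6,6)R 1/2 ok
Row 7: (7,1)B 1/2 ok · (7,2)B 3/4 ok · (7,3)B 3/4 ok · (7,4)B 3/4 ok · (7,5)R 1/3 unhappy
Unsatisfied: (2,6), (3,3), (3,4), (4,3), (5,3), (6,2), (6,5), (7,5) — 8 in total.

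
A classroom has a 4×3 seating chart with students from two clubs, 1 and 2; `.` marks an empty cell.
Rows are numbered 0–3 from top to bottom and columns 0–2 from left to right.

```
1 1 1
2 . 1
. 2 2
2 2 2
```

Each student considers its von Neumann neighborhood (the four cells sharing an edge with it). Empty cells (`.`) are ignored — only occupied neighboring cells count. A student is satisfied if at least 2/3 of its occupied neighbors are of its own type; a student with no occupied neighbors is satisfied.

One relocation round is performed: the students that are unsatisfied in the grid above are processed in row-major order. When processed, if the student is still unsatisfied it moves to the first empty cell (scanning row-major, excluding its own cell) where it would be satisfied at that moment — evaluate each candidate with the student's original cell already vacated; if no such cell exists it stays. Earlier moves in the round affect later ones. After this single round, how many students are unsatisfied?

Initially unsatisfied (in order): (0,0), (1,0), (1,2).
  (0,0): no empty cell satisfies it; stays.
  (1,0) → (2,0).
  (1,2): no empty cell satisfies it; stays.
Resulting grid:
1 1 1
. . 1
2 2 2
2 2 2
Unsatisfied now: (1,2).

1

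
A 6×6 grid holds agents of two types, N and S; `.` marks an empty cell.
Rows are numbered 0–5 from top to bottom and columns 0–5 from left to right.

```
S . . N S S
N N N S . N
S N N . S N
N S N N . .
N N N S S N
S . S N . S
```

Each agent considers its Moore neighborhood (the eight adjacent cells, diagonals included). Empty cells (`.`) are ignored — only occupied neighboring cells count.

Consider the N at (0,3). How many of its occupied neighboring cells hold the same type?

Occupied neighbors of (0,3): (0,4)=S, (1,2)=N, (1,3)=S.
Same type (N): 1 of 3.

1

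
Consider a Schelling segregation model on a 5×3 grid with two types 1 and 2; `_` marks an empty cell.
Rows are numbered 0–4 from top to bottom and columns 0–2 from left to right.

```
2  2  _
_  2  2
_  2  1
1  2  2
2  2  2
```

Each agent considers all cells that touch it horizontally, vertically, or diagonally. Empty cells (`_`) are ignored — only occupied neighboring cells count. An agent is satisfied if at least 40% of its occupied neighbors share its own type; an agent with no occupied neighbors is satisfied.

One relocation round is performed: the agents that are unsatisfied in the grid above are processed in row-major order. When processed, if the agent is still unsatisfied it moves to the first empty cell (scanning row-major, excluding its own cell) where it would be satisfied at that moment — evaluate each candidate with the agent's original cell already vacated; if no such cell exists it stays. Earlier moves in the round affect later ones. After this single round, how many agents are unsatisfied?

Initially unsatisfied (in order): (2,2), (3,0).
  (2,2): no empty cell satisfies it; stays.
  (3,0): no empty cell satisfies it; stays.
Resulting grid:
2 2 _
_ 2 2
_ 2 1
1 2 2
2 2 2
Unsatisfied now: (2,2), (3,0).

2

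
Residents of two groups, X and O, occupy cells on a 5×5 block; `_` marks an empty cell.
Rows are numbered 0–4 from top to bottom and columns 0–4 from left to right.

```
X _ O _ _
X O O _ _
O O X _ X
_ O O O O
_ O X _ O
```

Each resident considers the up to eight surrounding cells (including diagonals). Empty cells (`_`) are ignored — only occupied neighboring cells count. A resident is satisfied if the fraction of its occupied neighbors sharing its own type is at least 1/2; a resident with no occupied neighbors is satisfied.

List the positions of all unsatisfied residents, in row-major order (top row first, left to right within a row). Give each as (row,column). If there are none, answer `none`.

Row 0: (0,0)X 1/2 ✓ · (0,2)O 2/2 ✓
Row 1: (1,0)X 1/4 ✗ · (1,1)O 4/7 ✓ · (1,2)O 3/4 ✓
Row 2: (2,0)O 3/4 ✓ · (2,1)O 5/7 ✓ · (2,2)X 0/6 ✗ · (2,4)X 0/2 ✗
Row 3: (3,1)O 4/6 ✓ · (3,2)O 4/6 ✓ · (3,3)O 3/6 ✓ · (3,4)O 2/3 ✓
Row 4: (4,1)O 2/3 ✓ · (4,2)X 0/4 ✗ · (4,4)O 2/2 ✓

(1,0), (2,2), (2,4), (4,2)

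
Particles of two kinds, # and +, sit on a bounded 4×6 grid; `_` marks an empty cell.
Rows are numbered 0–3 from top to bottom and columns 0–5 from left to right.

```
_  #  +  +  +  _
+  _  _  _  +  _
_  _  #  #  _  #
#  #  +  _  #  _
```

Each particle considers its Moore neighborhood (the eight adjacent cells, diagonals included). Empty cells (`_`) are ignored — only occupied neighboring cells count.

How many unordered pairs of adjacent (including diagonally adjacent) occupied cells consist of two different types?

Scan each occupied cell's neighbors to the right and below (and the two forward diagonals) so each pair is counted once.
Row 0: #(0,1)–+(0,2)≠ #(0,1)–+(1,0)≠ +(0,2)–+(0,3)= +(0,3)–+(0,4)= +(0,3)–+(1,4)= +(0,4)–+(1,4)=  → 2/6 unlike.
Row 1: +(1,4)–#(2,5)≠ +(1,4)–#(2,3)≠  → 2/2 unlike.
Row 2: #(2,2)–#(2,3)= #(2,2)–+(3,2)≠ #(2,2)–#(3,1)= #(2,3)–#(3,4)= #(2,3)–+(3,2)≠ #(2,5)–#(3,4)=  → 2/6 unlike.
Row 3: #(3,0)–#(3,1)= #(3,1)–+(3,2)≠  → 1/2 unlike.
Total adjacent occupied pairs: 16; unlike-type pairs: 7.

7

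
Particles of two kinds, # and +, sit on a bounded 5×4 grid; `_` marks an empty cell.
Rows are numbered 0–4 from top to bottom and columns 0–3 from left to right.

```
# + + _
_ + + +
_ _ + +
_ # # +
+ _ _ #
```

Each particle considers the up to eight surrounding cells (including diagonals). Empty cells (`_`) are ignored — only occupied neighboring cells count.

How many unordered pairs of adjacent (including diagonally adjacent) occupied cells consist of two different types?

Scan each occupied cell's neighbors to the right and below (and the two forward diagonals) so each pair is counted once.
Row 0: #(0,0)–+(0,1)≠ #(0,0)–+(1,1)≠ +(0,1)–+(0,2)= +(0,1)–+(1,1)= +(0,1)–+(1,2)= +(0,2)–+(1,2)= +(0,2)–+(1,3)= +(0,2)–+(1,1)=  → 2/8 unlike.
Row 1: +(1,1)–+(1,2)= +(1,1)–+(2,2)= +(1,2)–+(1,3)= +(1,2)–+(2,2)= +(1,2)–+(2,3)= +(1,3)–+(2,3)= +(1,3)–+(2,2)=  → 0/7 unlike.
Row 2: +(2,2)–+(2,3)= +(2,2)–#(3,2)≠ +(2,2)–+(3,3)= +(2,2)–#(3,1)≠ +(2,3)–+(3,3)= +(2,3)–#(3,2)≠  → 3/6 unlike.
Row 3: #(3,1)–#(3,2)= #(3,1)–+(4,0)≠ #(3,2)–+(3,3)≠ #(3,2)–#(4,3)= +(3,3)–#(4,3)≠  → 3/5 unlike.
Total adjacent occupied pairs: 26; unlike-type pairs: 8.

8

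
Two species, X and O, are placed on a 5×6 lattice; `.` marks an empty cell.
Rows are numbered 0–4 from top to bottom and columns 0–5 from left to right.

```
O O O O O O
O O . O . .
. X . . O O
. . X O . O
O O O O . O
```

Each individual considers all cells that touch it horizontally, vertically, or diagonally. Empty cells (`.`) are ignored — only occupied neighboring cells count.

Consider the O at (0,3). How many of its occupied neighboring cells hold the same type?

Occupied neighbors of (0,3): (0,2)=O, (0,4)=O, (1,3)=O.
Same type (O): 3 of 3.

3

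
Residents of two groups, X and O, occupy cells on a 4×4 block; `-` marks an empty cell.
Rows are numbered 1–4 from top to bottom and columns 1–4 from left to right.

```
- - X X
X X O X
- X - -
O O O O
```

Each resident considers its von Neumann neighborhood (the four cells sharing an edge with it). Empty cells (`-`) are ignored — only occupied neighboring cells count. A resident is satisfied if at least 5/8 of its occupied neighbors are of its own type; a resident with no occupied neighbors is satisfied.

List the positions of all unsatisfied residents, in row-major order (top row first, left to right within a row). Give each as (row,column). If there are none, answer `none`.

(1,3)X 1/2 not
(1,4)X 2/2 satisfied
(2,1)X 1/1 satisfied
(2,2)X 2/3 satisfied
(2,3)O 0/3 not
(2,4)X 1/2 not
(3,2)X 1/2 not
(4,1)O 1/1 satisfied
(4,2)O 2/3 satisfied
(4,3)O 2/2 satisfied
(4,4)O 1/1 satisfied

(1,3), (2,3), (2,4), (3,2)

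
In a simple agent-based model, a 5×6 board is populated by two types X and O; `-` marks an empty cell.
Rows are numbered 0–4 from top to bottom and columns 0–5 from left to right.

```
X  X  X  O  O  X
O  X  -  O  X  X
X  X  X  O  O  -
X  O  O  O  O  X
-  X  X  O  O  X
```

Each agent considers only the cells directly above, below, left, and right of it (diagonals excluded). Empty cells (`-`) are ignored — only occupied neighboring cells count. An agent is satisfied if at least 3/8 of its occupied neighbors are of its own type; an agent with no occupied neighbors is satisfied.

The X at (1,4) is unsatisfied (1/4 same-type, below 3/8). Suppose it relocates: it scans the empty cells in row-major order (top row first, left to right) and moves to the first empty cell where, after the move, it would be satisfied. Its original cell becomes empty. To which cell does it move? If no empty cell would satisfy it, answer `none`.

(1,2)

Vacating (1,4). Empty cells in order:
  (1,2): 3/4 same-type → satisfied — stop here.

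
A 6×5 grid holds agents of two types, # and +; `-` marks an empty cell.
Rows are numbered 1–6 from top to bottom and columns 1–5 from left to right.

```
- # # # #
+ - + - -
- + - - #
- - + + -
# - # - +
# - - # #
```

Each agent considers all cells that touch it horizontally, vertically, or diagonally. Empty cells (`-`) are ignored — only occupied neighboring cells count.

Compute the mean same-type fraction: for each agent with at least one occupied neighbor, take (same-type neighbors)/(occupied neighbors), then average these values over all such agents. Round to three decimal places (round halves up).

0.589

(1,2)# 1/3
(1,3)# 2/3
(1,4)# 2/3
(1,5)# 1/1
(2,1)+ 1/2
(2,3)+ 1/4
(3,2)+ 3/3
(3,5)# 0/1
(4,3)+ 2/3
(4,4)+ 2/4
(5,1)# 1/1
(5,3)# 1/3
(5,5)+ 1/3
(6,1)# 1/1
(6,4)# 2/3
(6,5)# 1/2
Sum over 16 agents: 1/3 + 2/3 + 2/3 + 1/1 + 1/2 + 1/4 + 3/3 + 0/1 + 2/3 + 2/4 + 1/1 + 1/3 + 1/3 + 1/1 + 2/3 + 1/2 = 113/12; mean = 113/12 ÷ 16 = 113/192 = 0.588541… → 0.589.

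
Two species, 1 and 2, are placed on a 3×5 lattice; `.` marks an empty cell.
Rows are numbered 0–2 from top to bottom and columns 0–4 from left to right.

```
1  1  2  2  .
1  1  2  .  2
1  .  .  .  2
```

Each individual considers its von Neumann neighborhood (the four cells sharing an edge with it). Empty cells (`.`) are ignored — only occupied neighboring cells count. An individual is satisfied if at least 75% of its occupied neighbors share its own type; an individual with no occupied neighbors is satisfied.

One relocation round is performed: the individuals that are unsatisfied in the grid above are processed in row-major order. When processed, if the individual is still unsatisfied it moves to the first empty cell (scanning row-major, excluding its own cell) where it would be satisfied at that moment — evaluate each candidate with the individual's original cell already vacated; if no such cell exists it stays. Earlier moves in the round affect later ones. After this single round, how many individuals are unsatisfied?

Initially unsatisfied (in order): (0,1), (0,2), (1,1), (1,2).
  (0,1) → (2,1).
  (0,2): now satisfied by earlier moves; stays.
  (1,1): no empty cell satisfies it; stays.
  (1,2) → (0,4).
Resulting grid:
1 . 2 2 2
1 1 . . 2
1 1 . . 2
All satisfied now.

0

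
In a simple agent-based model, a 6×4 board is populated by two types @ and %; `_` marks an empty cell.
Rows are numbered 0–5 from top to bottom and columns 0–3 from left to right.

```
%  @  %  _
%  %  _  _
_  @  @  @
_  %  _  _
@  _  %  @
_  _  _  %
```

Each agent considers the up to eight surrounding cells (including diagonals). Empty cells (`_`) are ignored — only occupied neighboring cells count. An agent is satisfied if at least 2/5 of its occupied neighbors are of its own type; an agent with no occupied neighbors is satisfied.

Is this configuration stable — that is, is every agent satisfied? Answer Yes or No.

(0,0)% 2/3 ✓
(0,1)@ 0/4 ✗
(0,2)% 1/2 ✓
(1,0)% 2/4 ✓
(1,1)% 3/6 ✓
(2,1)@ 1/4 ✗
(2,2)@ 2/4 ✓
(2,3)@ 1/1 ✓
(3,1)% 1/4 ✗
(4,0)@ 0/1 ✗
(4,2)% 2/3 ✓
(4,3)@ 0/2 ✗
(5,3)% 1/2 ✓
For instance (0,1) has only 0/4 same-type neighbors, below 2/5.

No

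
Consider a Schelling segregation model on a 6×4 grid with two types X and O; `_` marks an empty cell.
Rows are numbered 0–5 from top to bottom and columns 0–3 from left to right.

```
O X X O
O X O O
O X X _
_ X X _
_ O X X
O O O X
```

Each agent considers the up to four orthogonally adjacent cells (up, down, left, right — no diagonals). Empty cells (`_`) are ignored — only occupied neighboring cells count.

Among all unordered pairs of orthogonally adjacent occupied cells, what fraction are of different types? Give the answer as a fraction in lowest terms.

Scan each occupied cell's neighbors to the right and below so each pair is counted once.
From row 0: 3 unlike of 7 pairs (running 3/7).
From row 1: 3 unlike of 6 pairs (running 6/13).
From row 2: 1 unlike of 4 pairs (running 7/17).
From row 3: 1 unlike of 3 pairs (running 8/20).
From row 4: 2 unlike of 5 pairs (running 10/25).
From row 5: 1 unlike of 3 pairs (running 11/28).
Total adjacent occupied pairs: 28; unlike-type pairs: 11.
11/28 is already in lowest terms.

11/28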